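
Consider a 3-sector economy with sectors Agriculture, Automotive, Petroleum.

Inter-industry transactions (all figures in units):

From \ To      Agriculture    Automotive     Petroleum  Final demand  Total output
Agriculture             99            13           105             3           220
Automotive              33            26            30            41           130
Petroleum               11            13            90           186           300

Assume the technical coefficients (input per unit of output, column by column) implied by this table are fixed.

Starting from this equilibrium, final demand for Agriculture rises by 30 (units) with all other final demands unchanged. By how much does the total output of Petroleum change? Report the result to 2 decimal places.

Technical coefficients a_ij = z_ij / X_j:
  a_11 = 99/220 = 0.45, a_21 = 33/220 = 0.15, a_31 = 11/220 = 0.05
  a_12 = 13/130 = 0.10, a_22 = 26/130 = 0.20, a_32 = 13/130 = 0.10
  a_13 = 105/300 = 0.35, a_23 = 30/300 = 0.10, a_33 = 90/300 = 0.30
I − A =
  [   0.55    -0.10    -0.35]
  [  -0.15     0.80    -0.10]
  [  -0.05    -0.10     0.70]
Cofactors of I−A, C_ij = (−1)^(i+j)·(minor ij) (rows/columns in the sector order above):
  C_11 = (0.80)(0.70) − (-0.10)(-0.10) = 0.5500
  C_12 = −[(-0.15)(0.70) − (-0.10)(-0.05)] = 0.1100
  C_13 = (-0.15)(-0.10) − (0.80)(-0.05) = 0.0550
  C_21 = −[(-0.10)(0.70) − (-0.35)(-0.10)] = 0.1050
  C_22 = (0.55)(0.70) − (-0.35)(-0.05) = 0.3675
  C_23 = −[(0.55)(-0.10) − (-0.10)(-0.05)] = 0.0600
  C_31 = (-0.10)(-0.10) − (-0.35)(0.80) = 0.2900
  C_32 = −[(0.55)(-0.10) − (-0.35)(-0.15)] = 0.1075
  C_33 = (0.55)(0.80) − (-0.10)(-0.15) = 0.4250
det(I−A) = Σ_j (I−A)_1j·C_1j = (0.55)(0.5500) + (-0.10)(0.1100) + (-0.35)(0.0550) = 0.27225
adj(I−A) = Cᵀ =
  [ 0.5500   0.1050   0.2900]
  [ 0.1100   0.3675   0.1075]
  [ 0.0550   0.0600   0.4250]
(I − A)⁻¹ = adj(I−A) / det(I−A) ≈
  [   2.0202     0.3857     1.0652]
  [   0.4040     1.3499     0.3949]
  [   0.2020     0.2204     1.5611]
Δx = (I − A)⁻¹ Δd with Δd having +30 in the Agriculture component and 0 elsewhere.
So Δx_3 = L_31 · (+30), where L_31 = adj(I−A)_31 / det(I−A) = 0.0550 / 0.27225.
Δx_3 = 0.0550 × (+30) / 0.27225 = 1.65 / 0.27225 ≈ 6.06.

Δx_3 = 6.06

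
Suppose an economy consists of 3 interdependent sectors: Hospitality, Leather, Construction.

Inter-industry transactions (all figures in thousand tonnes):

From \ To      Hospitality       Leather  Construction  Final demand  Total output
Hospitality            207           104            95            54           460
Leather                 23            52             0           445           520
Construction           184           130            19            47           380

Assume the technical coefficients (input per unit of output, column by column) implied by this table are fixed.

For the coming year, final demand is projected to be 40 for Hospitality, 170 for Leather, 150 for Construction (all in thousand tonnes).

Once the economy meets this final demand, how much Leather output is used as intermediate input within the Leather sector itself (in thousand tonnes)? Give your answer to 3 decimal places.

z_22 = 20.564

Technical coefficients a_ij = z_ij / X_j:
  a_11 = 207/460 = 0.45, a_21 = 23/460 = 0.05, a_31 = 184/460 = 0.40
  a_12 = 104/520 = 0.20, a_22 = 52/520 = 0.10, a_32 = 130/520 = 0.25
  a_13 = 95/380 = 0.25, a_23 = 0/380 = 0.00, a_33 = 19/380 = 0.05
I − A =
  [   0.55    -0.20    -0.25]
  [  -0.05     0.90     0.00]
  [  -0.40    -0.25     0.95]
Cofactors of I−A, C_ij = (−1)^(i+j)·(minor ij) (rows/columns in the sector order above):
  C_11 = (0.90)(0.95) − (0.00)(-0.25) = 0.8550
  C_12 = −[(-0.05)(0.95) − (0.00)(-0.40)] = 0.0475
  C_13 = (-0.05)(-0.25) − (0.90)(-0.40) = 0.3725
  C_21 = −[(-0.20)(0.95) − (-0.25)(-0.25)] = 0.2525
  C_22 = (0.55)(0.95) − (-0.25)(-0.40) = 0.4225
  C_23 = −[(0.55)(-0.25) − (-0.20)(-0.40)] = 0.2175
  C_31 = (-0.20)(0.00) − (-0.25)(0.90) = 0.2250
  C_32 = −[(0.55)(0.00) − (-0.25)(-0.05)] = 0.0125
  C_33 = (0.55)(0.90) − (-0.20)(-0.05) = 0.4850
det(I−A) = Σ_j (I−A)_1j·C_1j = (0.55)(0.8550) + (-0.20)(0.0475) + (-0.25)(0.3725) = 0.367625
adj(I−A) = Cᵀ =
  [ 0.8550   0.2525   0.2250]
  [ 0.0475   0.4225   0.0125]
  [ 0.3725   0.2175   0.4850]
(I − A)⁻¹ = adj(I−A) / det(I−A) ≈
  [   2.3257     0.6868     0.6120]
  [   0.1292     1.1493     0.0340]
  [   1.0133     0.5916     1.3193]
First solve x = (I − A)⁻¹ d = adj(I−A)·d / det(I−A); in particular x_2 = (0.0475·40 + 0.4225·170 + 0.0125·150) / 0.367625 = 75.60 / 0.367625 ≈ 205.64434.
Intermediate flow from 2 to 2: z_22 = a_22 · x_2 = 0.10 × 75.60 / 0.367625 = 7.56 / 0.367625 ≈ 20.564.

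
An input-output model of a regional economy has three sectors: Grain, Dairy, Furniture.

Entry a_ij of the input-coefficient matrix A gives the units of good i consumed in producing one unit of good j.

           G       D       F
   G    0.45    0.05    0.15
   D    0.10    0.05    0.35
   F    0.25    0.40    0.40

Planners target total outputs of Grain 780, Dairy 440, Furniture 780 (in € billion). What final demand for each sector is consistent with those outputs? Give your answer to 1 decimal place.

d_G = 290.0, d_D = 67.0, d_F = 97.0

I − A =
  [   0.55    -0.05    -0.15]
  [  -0.10     0.95    -0.35]
  [  -0.25    -0.40     0.60]
d = (I − A) x:
  d_G = (+0.55)·780 + (-0.05)·440 + (-0.15)·780 = 290.0
  d_D = (-0.10)·780 + (+0.95)·440 + (-0.35)·780 = 67.0
  d_F = (-0.25)·780 + (-0.40)·440 + (+0.60)·780 = 97.0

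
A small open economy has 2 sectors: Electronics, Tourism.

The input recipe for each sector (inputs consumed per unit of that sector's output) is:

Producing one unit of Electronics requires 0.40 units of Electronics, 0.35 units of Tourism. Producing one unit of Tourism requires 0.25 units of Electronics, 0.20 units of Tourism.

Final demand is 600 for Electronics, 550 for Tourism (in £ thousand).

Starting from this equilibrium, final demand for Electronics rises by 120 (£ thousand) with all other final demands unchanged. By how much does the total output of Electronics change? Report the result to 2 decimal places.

I − A =
  [   0.60    -0.25]
  [  -0.35     0.80]
det(I−A) = (0.60)(0.80) − (-0.25)(-0.35) = 0.3925
adj(I−A) = [[0.80, 0.25], [0.35, 0.60]]
(I − A)⁻¹ = adj(I−A) / det(I−A) ≈
  [   2.0382     0.6369]
  [   0.8917     1.5287]
Δx = (I − A)⁻¹ Δd with Δd having +120 in the Electronics component and 0 elsewhere.
So Δx_E = L_EE · (+120), where L_EE = adj(I−A)_EE / det(I−A) = 0.80 / 0.3925.
Δx_E = 0.80 × (+120) / 0.3925 = 96.00 / 0.3925 ≈ 244.59.

Δx_E = 244.59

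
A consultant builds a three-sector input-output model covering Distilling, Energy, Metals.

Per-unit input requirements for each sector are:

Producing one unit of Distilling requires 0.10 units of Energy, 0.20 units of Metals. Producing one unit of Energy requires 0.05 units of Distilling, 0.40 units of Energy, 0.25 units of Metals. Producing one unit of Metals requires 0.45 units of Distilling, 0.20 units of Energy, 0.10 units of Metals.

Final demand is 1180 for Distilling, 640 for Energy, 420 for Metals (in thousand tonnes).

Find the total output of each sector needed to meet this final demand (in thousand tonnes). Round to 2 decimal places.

x_1 = 1904.60, x_2 = 1852.24, x_3 = 1404.42

I − A =
  [   1.00    -0.05    -0.45]
  [  -0.10     0.60    -0.20]
  [  -0.20    -0.25     0.90]
Cofactors of I−A, C_ij = (−1)^(i+j)·(minor ij) (rows/columns in the sector order above):
  C_11 = (0.60)(0.90) − (-0.20)(-0.25) = 0.4900
  C_12 = −[(-0.10)(0.90) − (-0.20)(-0.20)] = 0.1300
  C_13 = (-0.10)(-0.25) − (0.60)(-0.20) = 0.1450
  C_21 = −[(-0.05)(0.90) − (-0.45)(-0.25)] = 0.1575
  C_22 = (1.00)(0.90) − (-0.45)(-0.20) = 0.8100
  C_23 = −[(1.00)(-0.25) − (-0.05)(-0.20)] = 0.2600
  C_31 = (-0.05)(-0.20) − (-0.45)(0.60) = 0.2800
  C_32 = −[(1.00)(-0.20) − (-0.45)(-0.10)] = 0.2450
  C_33 = (1.00)(0.60) − (-0.05)(-0.10) = 0.5950
det(I−A) = Σ_j (I−A)_1j·C_1j = (1.00)(0.4900) + (-0.05)(0.1300) + (-0.45)(0.1450) = 0.41825
adj(I−A) = Cᵀ =
  [ 0.4900   0.1575   0.2800]
  [ 0.1300   0.8100   0.2450]
  [ 0.1450   0.2600   0.5950]
(I − A)⁻¹ = adj(I−A) / det(I−A) ≈
  [   1.1715     0.3766     0.6695]
  [   0.3108     1.9366     0.5858]
  [   0.3467     0.6216     1.4226]
x = (I − A)⁻¹ d = adj(I−A)·d / det(I−A), with det(I−A) = 0.41825:
  x_1 = (0.4900·1180 + 0.1575·640 + 0.2800·420) / 0.41825 = 796.60 / 0.41825 ≈ 1904.60
  x_2 = (0.1300·1180 + 0.8100·640 + 0.2450·420) / 0.41825 = 774.70 / 0.41825 ≈ 1852.24
  x_3 = (0.1450·1180 + 0.2600·640 + 0.5950·420) / 0.41825 = 587.40 / 0.41825 ≈ 1404.42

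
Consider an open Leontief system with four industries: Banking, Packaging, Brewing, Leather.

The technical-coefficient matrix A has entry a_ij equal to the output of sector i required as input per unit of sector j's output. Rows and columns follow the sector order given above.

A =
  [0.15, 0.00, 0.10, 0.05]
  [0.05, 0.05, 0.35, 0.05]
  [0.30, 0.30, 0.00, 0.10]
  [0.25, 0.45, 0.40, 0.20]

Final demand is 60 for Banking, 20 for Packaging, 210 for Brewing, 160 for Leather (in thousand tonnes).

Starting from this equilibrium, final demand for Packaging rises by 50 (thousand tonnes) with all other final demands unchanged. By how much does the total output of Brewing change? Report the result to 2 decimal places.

Δx_3 = 26.75

I − A =
  [   0.85     0.00    -0.10    -0.05]
  [  -0.05     0.95    -0.35    -0.05]
  [  -0.30    -0.30     1.00    -0.10]
  [  -0.25    -0.45    -0.40     0.80]
Compute the cofactors C_ij = (−1)^(i+j)·(3×3 minor ij) of I−A; the adjugate is their transpose:
adj(I−A) = Cᵀ =
  [ 0.593750   0.057000   0.100625   0.053250]
  [ 0.149250   0.601000   0.256875   0.079000]
  [ 0.263000   0.245250   0.613875   0.108500]
  [ 0.401000   0.478500   0.482875   0.688250]
det(I−A) = Σ_j (I−A)_1j·C_1j = (0.85)(0.593750) + (0.00)(0.149250) + (-0.10)(0.263000) + (-0.05)(0.401000) = 0.4583375
(I − A)⁻¹ = adj(I−A) / det(I−A) ≈
  [   1.2954     0.1244     0.2195     0.1162]
  [   0.3256     1.3113     0.5604     0.1724]
  [   0.5738     0.5351     1.3394     0.2367]
  [   0.8749     1.0440     1.0535     1.5016]
Δx = (I − A)⁻¹ Δd with Δd having +50 in the Packaging component and 0 elsewhere.
So Δx_3 = L_32 · (+50), where L_32 = adj(I−A)_32 / det(I−A) = 0.245250 / 0.4583375.
Δx_3 = 0.245250 × (+50) / 0.4583375 = 12.2625 / 0.4583375 ≈ 26.75.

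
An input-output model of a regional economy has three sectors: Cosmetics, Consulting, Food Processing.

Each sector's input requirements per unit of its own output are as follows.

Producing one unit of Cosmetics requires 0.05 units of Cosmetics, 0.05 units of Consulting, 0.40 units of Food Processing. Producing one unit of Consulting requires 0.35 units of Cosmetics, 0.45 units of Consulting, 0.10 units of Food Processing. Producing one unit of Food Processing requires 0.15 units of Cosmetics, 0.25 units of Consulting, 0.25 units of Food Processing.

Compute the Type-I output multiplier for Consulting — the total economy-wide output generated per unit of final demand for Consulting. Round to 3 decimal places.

m_2 = 4.070

I − A =
  [   0.95    -0.35    -0.15]
  [  -0.05     0.55    -0.25]
  [  -0.40    -0.10     0.75]
Cofactors of I−A, C_ij = (−1)^(i+j)·(minor ij) (rows/columns in the sector order above):
  C_11 = (0.55)(0.75) − (-0.25)(-0.10) = 0.3875
  C_12 = −[(-0.05)(0.75) − (-0.25)(-0.40)] = 0.1375
  C_13 = (-0.05)(-0.10) − (0.55)(-0.40) = 0.2250
  C_21 = −[(-0.35)(0.75) − (-0.15)(-0.10)] = 0.2775
  C_22 = (0.95)(0.75) − (-0.15)(-0.40) = 0.6525
  C_23 = −[(0.95)(-0.10) − (-0.35)(-0.40)] = 0.2350
  C_31 = (-0.35)(-0.25) − (-0.15)(0.55) = 0.1700
  C_32 = −[(0.95)(-0.25) − (-0.15)(-0.05)] = 0.2450
  C_33 = (0.95)(0.55) − (-0.35)(-0.05) = 0.5050
det(I−A) = Σ_j (I−A)_1j·C_1j = (0.95)(0.3875) + (-0.35)(0.1375) + (-0.15)(0.2250) = 0.28625
adj(I−A) = Cᵀ =
  [ 0.3875   0.2775   0.1700]
  [ 0.1375   0.6525   0.2450]
  [ 0.2250   0.2350   0.5050]
(I − A)⁻¹ = adj(I−A) / det(I−A) ≈
  [   1.3537     0.9694     0.5939]
  [   0.4803     2.2795     0.8559]
  [   0.7860     0.8210     1.7642]
The output multiplier for sector j is the column-j sum of the Leontief inverse (I − A)⁻¹ = adj(I−A) / det(I−A).
Column 2 of adj(I−A): (0.2775, 0.6525, 0.2350); det(I−A) = 0.28625.
m_2 = (0.2775 + 0.6525 + 0.2350) / 0.28625 = 1.165 / 0.28625 ≈ 4.070.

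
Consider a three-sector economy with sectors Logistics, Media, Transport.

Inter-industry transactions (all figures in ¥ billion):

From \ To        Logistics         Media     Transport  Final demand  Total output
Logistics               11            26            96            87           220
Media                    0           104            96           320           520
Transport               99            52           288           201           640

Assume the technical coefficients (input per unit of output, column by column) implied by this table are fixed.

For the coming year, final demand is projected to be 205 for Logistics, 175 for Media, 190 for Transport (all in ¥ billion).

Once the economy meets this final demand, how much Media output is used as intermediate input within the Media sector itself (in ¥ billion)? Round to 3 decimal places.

Technical coefficients a_ij = z_ij / X_j:
  a_11 = 11/220 = 0.05, a_21 = 0/220 = 0.00, a_31 = 99/220 = 0.45
  a_12 = 26/520 = 0.05, a_22 = 104/520 = 0.20, a_32 = 52/520 = 0.10
  a_13 = 96/640 = 0.15, a_23 = 96/640 = 0.15, a_33 = 288/640 = 0.45
I − A =
  [   0.95    -0.05    -0.15]
  [   0.00     0.80    -0.15]
  [  -0.45    -0.10     0.55]
Cofactors of I−A, C_ij = (−1)^(i+j)·(minor ij) (rows/columns in the sector order above):
  C_11 = (0.80)(0.55) − (-0.15)(-0.10) = 0.4250
  C_12 = −[(0.00)(0.55) − (-0.15)(-0.45)] = 0.0675
  C_13 = (0.00)(-0.10) − (0.80)(-0.45) = 0.3600
  C_21 = −[(-0.05)(0.55) − (-0.15)(-0.10)] = 0.0425
  C_22 = (0.95)(0.55) − (-0.15)(-0.45) = 0.4550
  C_23 = −[(0.95)(-0.10) − (-0.05)(-0.45)] = 0.1175
  C_31 = (-0.05)(-0.15) − (-0.15)(0.80) = 0.1275
  C_32 = −[(0.95)(-0.15) − (-0.15)(0.00)] = 0.1425
  C_33 = (0.95)(0.80) − (-0.05)(0.00) = 0.7600
det(I−A) = Σ_j (I−A)_1j·C_1j = (0.95)(0.4250) + (-0.05)(0.0675) + (-0.15)(0.3600) = 0.346375
adj(I−A) = Cᵀ =
  [ 0.4250   0.0425   0.1275]
  [ 0.0675   0.4550   0.1425]
  [ 0.3600   0.1175   0.7600]
(I − A)⁻¹ = adj(I−A) / det(I−A) ≈
  [   1.2270     0.1227     0.3681]
  [   0.1949     1.3136     0.4114]
  [   1.0393     0.3392     2.1942]
First solve x = (I − A)⁻¹ d = adj(I−A)·d / det(I−A); in particular x_2 = (0.0675·205 + 0.4550·175 + 0.1425·190) / 0.346375 = 120.5375 / 0.346375 ≈ 347.99711.
Intermediate flow from 2 to 2: z_22 = a_22 · x_2 = 0.20 × 120.5375 / 0.346375 = 24.1075 / 0.346375 ≈ 69.599.

z_22 = 69.599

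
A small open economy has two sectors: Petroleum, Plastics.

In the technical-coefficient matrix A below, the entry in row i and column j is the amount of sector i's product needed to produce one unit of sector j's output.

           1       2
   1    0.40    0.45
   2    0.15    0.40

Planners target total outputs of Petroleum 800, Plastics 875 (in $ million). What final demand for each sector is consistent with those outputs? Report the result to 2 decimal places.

d_1 = 86.25, d_2 = 405.00

I − A =
  [   0.60    -0.45]
  [  -0.15     0.60]
d = (I − A) x:
  d_1 = (+0.60)·800 + (-0.45)·875 = 86.25
  d_2 = (-0.15)·800 + (+0.60)·875 = 405.00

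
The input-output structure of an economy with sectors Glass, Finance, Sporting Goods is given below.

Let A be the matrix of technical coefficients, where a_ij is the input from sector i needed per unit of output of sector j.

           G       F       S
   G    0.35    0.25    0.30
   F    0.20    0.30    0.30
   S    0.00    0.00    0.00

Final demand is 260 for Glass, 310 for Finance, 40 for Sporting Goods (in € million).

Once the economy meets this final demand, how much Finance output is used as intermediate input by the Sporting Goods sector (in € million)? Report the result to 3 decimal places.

I − A =
  [   0.65    -0.25    -0.30]
  [  -0.20     0.70    -0.30]
  [   0.00     0.00     1.00]
Cofactors of I−A, C_ij = (−1)^(i+j)·(minor ij) (rows/columns in the sector order above):
  C_11 = (0.70)(1.00) − (-0.30)(0.00) = 0.7000
  C_12 = −[(-0.20)(1.00) − (-0.30)(0.00)] = 0.2000
  C_13 = (-0.20)(0.00) − (0.70)(0.00) = 0.0000
  C_21 = −[(-0.25)(1.00) − (-0.30)(0.00)] = 0.2500
  C_22 = (0.65)(1.00) − (-0.30)(0.00) = 0.6500
  C_23 = −[(0.65)(0.00) − (-0.25)(0.00)] = 0.0000
  C_31 = (-0.25)(-0.30) − (-0.30)(0.70) = 0.2850
  C_32 = −[(0.65)(-0.30) − (-0.30)(-0.20)] = 0.2550
  C_33 = (0.65)(0.70) − (-0.25)(-0.20) = 0.4050
det(I−A) = Σ_j (I−A)_1j·C_1j = (0.65)(0.7000) + (-0.25)(0.2000) + (-0.30)(0.0000) = 0.4050
adj(I−A) = Cᵀ =
  [ 0.7000   0.2500   0.2850]
  [ 0.2000   0.6500   0.2550]
  [ 0.0000   0.0000   0.4050]
(I − A)⁻¹ = adj(I−A) / det(I−A) ≈
  [   1.7284     0.6173     0.7037]
  [   0.4938     1.6049     0.6296]
  [   0.0000     0.0000     1.0000]
First solve x = (I − A)⁻¹ d = adj(I−A)·d / det(I−A); in particular x_S = (0.0000·260 + 0.0000·310 + 0.4050·40) / 0.4050 = 16.20 / 0.4050 = 40.00000.
Intermediate flow from F to S: z_FS = a_FS · x_S = 0.30 × 16.20 / 0.4050 = 4.86 / 0.4050 = 12.000.

z_FS = 12.000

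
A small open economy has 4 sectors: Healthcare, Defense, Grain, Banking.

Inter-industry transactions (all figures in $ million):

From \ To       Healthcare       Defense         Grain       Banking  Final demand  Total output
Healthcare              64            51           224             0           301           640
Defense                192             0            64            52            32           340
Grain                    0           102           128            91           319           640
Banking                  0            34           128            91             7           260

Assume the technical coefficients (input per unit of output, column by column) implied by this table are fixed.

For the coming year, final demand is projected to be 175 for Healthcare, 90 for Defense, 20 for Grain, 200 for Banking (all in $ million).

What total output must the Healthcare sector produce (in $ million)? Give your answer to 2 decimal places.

Technical coefficients a_ij = z_ij / X_j:
  a_11 = 64/640 = 0.10, a_21 = 192/640 = 0.30, a_31 = 0/640 = 0.00, a_41 = 0/640 = 0.00
  a_12 = 51/340 = 0.15, a_22 = 0/340 = 0.00, a_32 = 102/340 = 0.30, a_42 = 34/340 = 0.10
  a_13 = 224/640 = 0.35, a_23 = 64/640 = 0.10, a_33 = 128/640 = 0.20, a_43 = 128/640 = 0.20
  a_14 = 0/260 = 0.00, a_24 = 52/260 = 0.20, a_34 = 91/260 = 0.35, a_44 = 91/260 = 0.35
I − A =
  [   0.90    -0.15    -0.35     0.00]
  [  -0.30     1.00    -0.10    -0.20]
  [   0.00    -0.30     0.80    -0.35]
  [   0.00    -0.10    -0.20     0.65]
Compute the cofactors C_ij = (−1)^(i+j)·(3×3 minor ij) of I−A; the adjugate is their transpose:
adj(I−A) = Cᵀ =
  [ 0.39900   0.14800   0.23625   0.17275]
  [ 0.13500   0.40500   0.16275   0.21225]
  [ 0.06900   0.20700   0.53775   0.35325]
  [ 0.04200   0.12600   0.19050   0.62550]
det(I−A) = Σ_j (I−A)_1j·C_1j = (0.90)(0.39900) + (-0.15)(0.13500) + (-0.35)(0.06900) + (0.00)(0.04200) = 0.3147
(I − A)⁻¹ = adj(I−A) / det(I−A) ≈
  [   1.2679     0.4703     0.7507     0.5489]
  [   0.4290     1.2869     0.5172     0.6745]
  [   0.2193     0.6578     1.7088     1.1225]
  [   0.1335     0.4004     0.6053     1.9876]
x = (I − A)⁻¹ d = adj(I−A)·d / det(I−A), with det(I−A) = 0.3147:
  x_1 = (0.39900·175 + 0.14800·90 + 0.23625·20 + 0.17275·200) / 0.3147 = 122.42 / 0.3147 ≈ 389.01
  x_2 = (0.13500·175 + 0.40500·90 + 0.16275·20 + 0.21225·200) / 0.3147 = 105.78 / 0.3147 ≈ 336.13
  x_3 = (0.06900·175 + 0.20700·90 + 0.53775·20 + 0.35325·200) / 0.3147 = 112.11 / 0.3147 ≈ 356.24
  x_4 = (0.04200·175 + 0.12600·90 + 0.19050·20 + 0.62550·200) / 0.3147 = 147.60 / 0.3147 ≈ 469.02

x_1 = 389.01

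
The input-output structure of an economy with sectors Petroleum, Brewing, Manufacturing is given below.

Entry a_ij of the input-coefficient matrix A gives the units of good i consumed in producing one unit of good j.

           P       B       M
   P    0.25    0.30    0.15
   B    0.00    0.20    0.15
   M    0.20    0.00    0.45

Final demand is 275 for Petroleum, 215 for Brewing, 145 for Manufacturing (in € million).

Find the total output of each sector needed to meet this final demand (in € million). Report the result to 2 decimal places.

I − A =
  [   0.75    -0.30    -0.15]
  [   0.00     0.80    -0.15]
  [  -0.20     0.00     0.55]
Cofactors of I−A, C_ij = (−1)^(i+j)·(minor ij) (rows/columns in the sector order above):
  C_11 = (0.80)(0.55) − (-0.15)(0.00) = 0.4400
  C_12 = −[(0.00)(0.55) − (-0.15)(-0.20)] = 0.0300
  C_13 = (0.00)(0.00) − (0.80)(-0.20) = 0.1600
  C_21 = −[(-0.30)(0.55) − (-0.15)(0.00)] = 0.1650
  C_22 = (0.75)(0.55) − (-0.15)(-0.20) = 0.3825
  C_23 = −[(0.75)(0.00) − (-0.30)(-0.20)] = 0.0600
  C_31 = (-0.30)(-0.15) − (-0.15)(0.80) = 0.1650
  C_32 = −[(0.75)(-0.15) − (-0.15)(0.00)] = 0.1125
  C_33 = (0.75)(0.80) − (-0.30)(0.00) = 0.6000
det(I−A) = Σ_j (I−A)_1j·C_1j = (0.75)(0.4400) + (-0.30)(0.0300) + (-0.15)(0.1600) = 0.2970
adj(I−A) = Cᵀ =
  [ 0.4400   0.1650   0.1650]
  [ 0.0300   0.3825   0.1125]
  [ 0.1600   0.0600   0.6000]
(I − A)⁻¹ = adj(I−A) / det(I−A) ≈
  [   1.4815     0.5556     0.5556]
  [   0.1010     1.2879     0.3788]
  [   0.5387     0.2020     2.0202]
x = (I − A)⁻¹ d = adj(I−A)·d / det(I−A), with det(I−A) = 0.2970:
  x_P = (0.4400·275 + 0.1650·215 + 0.1650·145) / 0.2970 = 180.40 / 0.2970 ≈ 607.41
  x_B = (0.0300·275 + 0.3825·215 + 0.1125·145) / 0.2970 = 106.80 / 0.2970 ≈ 359.60
  x_M = (0.1600·275 + 0.0600·215 + 0.6000·145) / 0.2970 = 143.90 / 0.2970 ≈ 484.51

x_P = 607.41, x_B = 359.60, x_M = 484.51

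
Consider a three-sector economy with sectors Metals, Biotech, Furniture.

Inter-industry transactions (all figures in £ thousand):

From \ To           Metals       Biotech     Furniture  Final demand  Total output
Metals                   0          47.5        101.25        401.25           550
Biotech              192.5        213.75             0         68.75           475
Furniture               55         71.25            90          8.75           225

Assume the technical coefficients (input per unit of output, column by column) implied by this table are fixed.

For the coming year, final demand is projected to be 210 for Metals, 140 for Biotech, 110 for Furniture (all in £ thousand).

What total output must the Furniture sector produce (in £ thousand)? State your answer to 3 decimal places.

x_F = 389.928

Technical coefficients a_ij = z_ij / X_j:
  a_MM = 0/550 = 0.00, a_BM = 192.5/550 = 0.35, a_FM = 55/550 = 0.10
  a_MB = 47.5/475 = 0.10, a_BB = 213.75/475 = 0.45, a_FB = 71.25/475 = 0.15
  a_MF = 101.25/225 = 0.45, a_BF = 0/225 = 0.00, a_FF = 90/225 = 0.40
I − A =
  [   1.00    -0.10    -0.45]
  [  -0.35     0.55     0.00]
  [  -0.10    -0.15     0.60]
Cofactors of I−A, C_ij = (−1)^(i+j)·(minor ij) (rows/columns in the sector order above):
  C_11 = (0.55)(0.60) − (0.00)(-0.15) = 0.3300
  C_12 = −[(-0.35)(0.60) − (0.00)(-0.10)] = 0.2100
  C_13 = (-0.35)(-0.15) − (0.55)(-0.10) = 0.1075
  C_21 = −[(-0.10)(0.60) − (-0.45)(-0.15)] = 0.1275
  C_22 = (1.00)(0.60) − (-0.45)(-0.10) = 0.5550
  C_23 = −[(1.00)(-0.15) − (-0.10)(-0.10)] = 0.1600
  C_31 = (-0.10)(0.00) − (-0.45)(0.55) = 0.2475
  C_32 = −[(1.00)(0.00) − (-0.45)(-0.35)] = 0.1575
  C_33 = (1.00)(0.55) − (-0.10)(-0.35) = 0.5150
det(I−A) = Σ_j (I−A)_1j·C_1j = (1.00)(0.3300) + (-0.10)(0.2100) + (-0.45)(0.1075) = 0.260625
adj(I−A) = Cᵀ =
  [ 0.3300   0.1275   0.2475]
  [ 0.2100   0.5550   0.1575]
  [ 0.1075   0.1600   0.5150]
(I − A)⁻¹ = adj(I−A) / det(I−A) ≈
  [   1.2662     0.4892     0.9496]
  [   0.8058     2.1295     0.6043]
  [   0.4125     0.6139     1.9760]
x = (I − A)⁻¹ d = adj(I−A)·d / det(I−A), with det(I−A) = 0.260625:
  x_M = (0.3300·210 + 0.1275·140 + 0.2475·110) / 0.260625 = 114.375 / 0.260625 ≈ 438.849
  x_B = (0.2100·210 + 0.5550·140 + 0.1575·110) / 0.260625 = 139.125 / 0.260625 ≈ 533.813
  x_F = (0.1075·210 + 0.1600·140 + 0.5150·110) / 0.260625 = 101.625 / 0.260625 ≈ 389.928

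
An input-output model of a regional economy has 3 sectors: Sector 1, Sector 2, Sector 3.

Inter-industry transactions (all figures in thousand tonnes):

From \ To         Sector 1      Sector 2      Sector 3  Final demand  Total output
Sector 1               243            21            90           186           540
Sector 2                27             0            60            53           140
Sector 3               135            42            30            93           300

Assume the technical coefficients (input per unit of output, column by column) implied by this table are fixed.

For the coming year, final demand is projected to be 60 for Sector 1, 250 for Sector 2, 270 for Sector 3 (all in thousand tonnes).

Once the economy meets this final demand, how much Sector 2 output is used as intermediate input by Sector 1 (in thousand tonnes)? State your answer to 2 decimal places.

Technical coefficients a_ij = z_ij / X_j:
  a_11 = 243/540 = 0.45, a_21 = 27/540 = 0.05, a_31 = 135/540 = 0.25
  a_12 = 21/140 = 0.15, a_22 = 0/140 = 0.00, a_32 = 42/140 = 0.30
  a_13 = 90/300 = 0.30, a_23 = 60/300 = 0.20, a_33 = 30/300 = 0.10
I − A =
  [   0.55    -0.15    -0.30]
  [  -0.05     1.00    -0.20]
  [  -0.25    -0.30     0.90]
Cofactors of I−A, C_ij = (−1)^(i+j)·(minor ij) (rows/columns in the sector order above):
  C_11 = (1.00)(0.90) − (-0.20)(-0.30) = 0.8400
  C_12 = −[(-0.05)(0.90) − (-0.20)(-0.25)] = 0.0950
  C_13 = (-0.05)(-0.30) − (1.00)(-0.25) = 0.2650
  C_21 = −[(-0.15)(0.90) − (-0.30)(-0.30)] = 0.2250
  C_22 = (0.55)(0.90) − (-0.30)(-0.25) = 0.4200
  C_23 = −[(0.55)(-0.30) − (-0.15)(-0.25)] = 0.2025
  C_31 = (-0.15)(-0.20) − (-0.30)(1.00) = 0.3300
  C_32 = −[(0.55)(-0.20) − (-0.30)(-0.05)] = 0.1250
  C_33 = (0.55)(1.00) − (-0.15)(-0.05) = 0.5425
det(I−A) = Σ_j (I−A)_1j·C_1j = (0.55)(0.8400) + (-0.15)(0.0950) + (-0.30)(0.2650) = 0.36825
adj(I−A) = Cᵀ =
  [ 0.8400   0.2250   0.3300]
  [ 0.0950   0.4200   0.1250]
  [ 0.2650   0.2025   0.5425]
(I − A)⁻¹ = adj(I−A) / det(I−A) ≈
  [   2.2811     0.6110     0.8961]
  [   0.2580     1.1405     0.3394]
  [   0.7196     0.5499     1.4732]
First solve x = (I − A)⁻¹ d = adj(I−A)·d / det(I−A); in particular x_1 = (0.8400·60 + 0.2250·250 + 0.3300·270) / 0.36825 = 195.75 / 0.36825 ≈ 531.5682.
Intermediate flow from 2 to 1: z_21 = a_21 · x_1 = 0.05 × 195.75 / 0.36825 = 9.7875 / 0.36825 ≈ 26.58.

z_21 = 26.58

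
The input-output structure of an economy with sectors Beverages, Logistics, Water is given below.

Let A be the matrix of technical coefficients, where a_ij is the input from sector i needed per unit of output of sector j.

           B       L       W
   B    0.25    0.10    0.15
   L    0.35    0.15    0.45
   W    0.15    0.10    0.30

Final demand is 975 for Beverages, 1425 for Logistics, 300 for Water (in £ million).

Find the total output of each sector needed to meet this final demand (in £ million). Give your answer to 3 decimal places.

x_B = 1987.040, x_L = 3188.091, x_W = 1309.807

I − A =
  [   0.75    -0.10    -0.15]
  [  -0.35     0.85    -0.45]
  [  -0.15    -0.10     0.70]
Cofactors of I−A, C_ij = (−1)^(i+j)·(minor ij) (rows/columns in the sector order above):
  C_11 = (0.85)(0.70) − (-0.45)(-0.10) = 0.5500
  C_12 = −[(-0.35)(0.70) − (-0.45)(-0.15)] = 0.3125
  C_13 = (-0.35)(-0.10) − (0.85)(-0.15) = 0.1625
  C_21 = −[(-0.10)(0.70) − (-0.15)(-0.10)] = 0.0850
  C_22 = (0.75)(0.70) − (-0.15)(-0.15) = 0.5025
  C_23 = −[(0.75)(-0.10) − (-0.10)(-0.15)] = 0.0900
  C_31 = (-0.10)(-0.45) − (-0.15)(0.85) = 0.1725
  C_32 = −[(0.75)(-0.45) − (-0.15)(-0.35)] = 0.3900
  C_33 = (0.75)(0.85) − (-0.10)(-0.35) = 0.6025
det(I−A) = Σ_j (I−A)_1j·C_1j = (0.75)(0.5500) + (-0.10)(0.3125) + (-0.15)(0.1625) = 0.356875
adj(I−A) = Cᵀ =
  [ 0.5500   0.0850   0.1725]
  [ 0.3125   0.5025   0.3900]
  [ 0.1625   0.0900   0.6025]
(I − A)⁻¹ = adj(I−A) / det(I−A) ≈
  [   1.5412     0.2382     0.4834]
  [   0.8757     1.4081     1.0928]
  [   0.4553     0.2522     1.6883]
x = (I − A)⁻¹ d = adj(I−A)·d / det(I−A), with det(I−A) = 0.356875:
  x_B = (0.5500·975 + 0.0850·1425 + 0.1725·300) / 0.356875 = 709.125 / 0.356875 ≈ 1987.040
  x_L = (0.3125·975 + 0.5025·1425 + 0.3900·300) / 0.356875 = 1137.75 / 0.356875 ≈ 3188.091
  x_W = (0.1625·975 + 0.0900·1425 + 0.6025·300) / 0.356875 = 467.4375 / 0.356875 ≈ 1309.807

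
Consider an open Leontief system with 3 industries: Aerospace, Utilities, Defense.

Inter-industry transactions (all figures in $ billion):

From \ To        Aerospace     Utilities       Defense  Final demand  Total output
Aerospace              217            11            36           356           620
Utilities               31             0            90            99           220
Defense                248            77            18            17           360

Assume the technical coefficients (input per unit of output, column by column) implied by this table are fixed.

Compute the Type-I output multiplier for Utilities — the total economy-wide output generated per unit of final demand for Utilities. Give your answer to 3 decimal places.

Technical coefficients a_ij = z_ij / X_j:
  a_AA = 217/620 = 0.35, a_UA = 31/620 = 0.05, a_DA = 248/620 = 0.40
  a_AU = 11/220 = 0.05, a_UU = 0/220 = 0.00, a_DU = 77/220 = 0.35
  a_AD = 36/360 = 0.10, a_UD = 90/360 = 0.25, a_DD = 18/360 = 0.05
I − A =
  [   0.65    -0.05    -0.10]
  [  -0.05     1.00    -0.25]
  [  -0.40    -0.35     0.95]
Cofactors of I−A, C_ij = (−1)^(i+j)·(minor ij) (rows/columns in the sector order above):
  C_11 = (1.00)(0.95) − (-0.25)(-0.35) = 0.8625
  C_12 = −[(-0.05)(0.95) − (-0.25)(-0.40)] = 0.1475
  C_13 = (-0.05)(-0.35) − (1.00)(-0.40) = 0.4175
  C_21 = −[(-0.05)(0.95) − (-0.10)(-0.35)] = 0.0825
  C_22 = (0.65)(0.95) − (-0.10)(-0.40) = 0.5775
  C_23 = −[(0.65)(-0.35) − (-0.05)(-0.40)] = 0.2475
  C_31 = (-0.05)(-0.25) − (-0.10)(1.00) = 0.1125
  C_32 = −[(0.65)(-0.25) − (-0.10)(-0.05)] = 0.1675
  C_33 = (0.65)(1.00) − (-0.05)(-0.05) = 0.6475
det(I−A) = Σ_j (I−A)_1j·C_1j = (0.65)(0.8625) + (-0.05)(0.1475) + (-0.10)(0.4175) = 0.5115
adj(I−A) = Cᵀ =
  [ 0.8625   0.0825   0.1125]
  [ 0.1475   0.5775   0.1675]
  [ 0.4175   0.2475   0.6475]
(I − A)⁻¹ = adj(I−A) / det(I−A) ≈
  [   1.6862     0.1613     0.2199]
  [   0.2884     1.1290     0.3275]
  [   0.8162     0.4839     1.2659]
The output multiplier for sector j is the column-j sum of the Leontief inverse (I − A)⁻¹ = adj(I−A) / det(I−A).
Column U of adj(I−A): (0.0825, 0.5775, 0.2475); det(I−A) = 0.5115.
m_U = (0.0825 + 0.5775 + 0.2475) / 0.5115 = 0.9075 / 0.5115 ≈ 1.774.

m_U = 1.774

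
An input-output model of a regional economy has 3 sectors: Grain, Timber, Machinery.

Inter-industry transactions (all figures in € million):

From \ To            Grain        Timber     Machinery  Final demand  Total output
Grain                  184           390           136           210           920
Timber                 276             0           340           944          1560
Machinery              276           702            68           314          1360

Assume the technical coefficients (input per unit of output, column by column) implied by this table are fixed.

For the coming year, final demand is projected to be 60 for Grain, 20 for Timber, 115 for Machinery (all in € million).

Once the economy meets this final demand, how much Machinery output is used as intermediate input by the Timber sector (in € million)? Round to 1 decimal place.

z_32 = 52.5

Technical coefficients a_ij = z_ij / X_j:
  a_11 = 184/920 = 0.20, a_21 = 276/920 = 0.30, a_31 = 276/920 = 0.30
  a_12 = 390/1560 = 0.25, a_22 = 0/1560 = 0.00, a_32 = 702/1560 = 0.45
  a_13 = 136/1360 = 0.10, a_23 = 340/1360 = 0.25, a_33 = 68/1360 = 0.05
I − A =
  [   0.80    -0.25    -0.10]
  [  -0.30     1.00    -0.25]
  [  -0.30    -0.45     0.95]
Cofactors of I−A, C_ij = (−1)^(i+j)·(minor ij) (rows/columns in the sector order above):
  C_11 = (1.00)(0.95) − (-0.25)(-0.45) = 0.8375
  C_12 = −[(-0.30)(0.95) − (-0.25)(-0.30)] = 0.3600
  C_13 = (-0.30)(-0.45) − (1.00)(-0.30) = 0.4350
  C_21 = −[(-0.25)(0.95) − (-0.10)(-0.45)] = 0.2825
  C_22 = (0.80)(0.95) − (-0.10)(-0.30) = 0.7300
  C_23 = −[(0.80)(-0.45) − (-0.25)(-0.30)] = 0.4350
  C_31 = (-0.25)(-0.25) − (-0.10)(1.00) = 0.1625
  C_32 = −[(0.80)(-0.25) − (-0.10)(-0.30)] = 0.2300
  C_33 = (0.80)(1.00) − (-0.25)(-0.30) = 0.7250
det(I−A) = Σ_j (I−A)_1j·C_1j = (0.80)(0.8375) + (-0.25)(0.3600) + (-0.10)(0.4350) = 0.5365
adj(I−A) = Cᵀ =
  [ 0.8375   0.2825   0.1625]
  [ 0.3600   0.7300   0.2300]
  [ 0.4350   0.4350   0.7250]
(I − A)⁻¹ = adj(I−A) / det(I−A) ≈
  [   1.5610     0.5266     0.3029]
  [   0.6710     1.3607     0.4287]
  [   0.8108     0.8108     1.3514]
First solve x = (I − A)⁻¹ d = adj(I−A)·d / det(I−A); in particular x_2 = (0.3600·60 + 0.7300·20 + 0.2300·115) / 0.5365 = 62.65 / 0.5365 ≈ 116.775.
Intermediate flow from 3 to 2: z_32 = a_32 · x_2 = 0.45 × 62.65 / 0.5365 = 28.1925 / 0.5365 ≈ 52.5.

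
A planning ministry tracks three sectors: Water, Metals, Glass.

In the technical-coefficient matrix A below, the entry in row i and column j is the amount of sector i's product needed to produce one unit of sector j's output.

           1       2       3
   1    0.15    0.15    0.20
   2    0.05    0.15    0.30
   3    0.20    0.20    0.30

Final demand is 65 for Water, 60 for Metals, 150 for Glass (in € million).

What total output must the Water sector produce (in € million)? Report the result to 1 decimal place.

I − A =
  [   0.85    -0.15    -0.20]
  [  -0.05     0.85    -0.30]
  [  -0.20    -0.20     0.70]
Cofactors of I−A, C_ij = (−1)^(i+j)·(minor ij) (rows/columns in the sector order above):
  C_11 = (0.85)(0.70) − (-0.30)(-0.20) = 0.5350
  C_12 = −[(-0.05)(0.70) − (-0.30)(-0.20)] = 0.0950
  C_13 = (-0.05)(-0.20) − (0.85)(-0.20) = 0.1800
  C_21 = −[(-0.15)(0.70) − (-0.20)(-0.20)] = 0.1450
  C_22 = (0.85)(0.70) − (-0.20)(-0.20) = 0.5550
  C_23 = −[(0.85)(-0.20) − (-0.15)(-0.20)] = 0.2000
  C_31 = (-0.15)(-0.30) − (-0.20)(0.85) = 0.2150
  C_32 = −[(0.85)(-0.30) − (-0.20)(-0.05)] = 0.2650
  C_33 = (0.85)(0.85) − (-0.15)(-0.05) = 0.7150
det(I−A) = Σ_j (I−A)_1j·C_1j = (0.85)(0.5350) + (-0.15)(0.0950) + (-0.20)(0.1800) = 0.4045
adj(I−A) = Cᵀ =
  [ 0.5350   0.1450   0.2150]
  [ 0.0950   0.5550   0.2650]
  [ 0.1800   0.2000   0.7150]
(I − A)⁻¹ = adj(I−A) / det(I−A) ≈
  [   1.3226     0.3585     0.5315]
  [   0.2349     1.3721     0.6551]
  [   0.4450     0.4944     1.7676]
x = (I − A)⁻¹ d = adj(I−A)·d / det(I−A), with det(I−A) = 0.4045:
  x_1 = (0.5350·65 + 0.1450·60 + 0.2150·150) / 0.4045 = 75.725 / 0.4045 ≈ 187.2
  x_2 = (0.0950·65 + 0.5550·60 + 0.2650·150) / 0.4045 = 79.225 / 0.4045 ≈ 195.9
  x_3 = (0.1800·65 + 0.2000·60 + 0.7150·150) / 0.4045 = 130.95 / 0.4045 ≈ 323.7

x_1 = 187.2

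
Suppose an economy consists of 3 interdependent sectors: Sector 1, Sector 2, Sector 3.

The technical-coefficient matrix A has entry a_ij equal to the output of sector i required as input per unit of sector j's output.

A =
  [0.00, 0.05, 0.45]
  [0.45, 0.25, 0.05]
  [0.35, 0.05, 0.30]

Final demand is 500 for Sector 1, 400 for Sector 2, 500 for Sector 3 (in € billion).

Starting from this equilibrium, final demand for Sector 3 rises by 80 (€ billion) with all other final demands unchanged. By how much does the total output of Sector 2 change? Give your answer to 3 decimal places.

Δx_2 = 53.492

I − A =
  [   1.00    -0.05    -0.45]
  [  -0.45     0.75    -0.05]
  [  -0.35    -0.05     0.70]
Cofactors of I−A, C_ij = (−1)^(i+j)·(minor ij) (rows/columns in the sector order above):
  C_11 = (0.75)(0.70) − (-0.05)(-0.05) = 0.5225
  C_12 = −[(-0.45)(0.70) − (-0.05)(-0.35)] = 0.3325
  C_13 = (-0.45)(-0.05) − (0.75)(-0.35) = 0.2850
  C_21 = −[(-0.05)(0.70) − (-0.45)(-0.05)] = 0.0575
  C_22 = (1.00)(0.70) − (-0.45)(-0.35) = 0.5425
  C_23 = −[(1.00)(-0.05) − (-0.05)(-0.35)] = 0.0675
  C_31 = (-0.05)(-0.05) − (-0.45)(0.75) = 0.3400
  C_32 = −[(1.00)(-0.05) − (-0.45)(-0.45)] = 0.2525
  C_33 = (1.00)(0.75) − (-0.05)(-0.45) = 0.7275
det(I−A) = Σ_j (I−A)_1j·C_1j = (1.00)(0.5225) + (-0.05)(0.3325) + (-0.45)(0.2850) = 0.377625
adj(I−A) = Cᵀ =
  [ 0.5225   0.0575   0.3400]
  [ 0.3325   0.5425   0.2525]
  [ 0.2850   0.0675   0.7275]
(I − A)⁻¹ = adj(I−A) / det(I−A) ≈
  [   1.3836     0.1523     0.9004]
  [   0.8805     1.4366     0.6687]
  [   0.7547     0.1787     1.9265]
Δx = (I − A)⁻¹ Δd with Δd having +80 in the Sector 3 component and 0 elsewhere.
So Δx_2 = L_23 · (+80), where L_23 = adj(I−A)_23 / det(I−A) = 0.2525 / 0.377625.
Δx_2 = 0.2525 × (+80) / 0.377625 = 20.20 / 0.377625 ≈ 53.492.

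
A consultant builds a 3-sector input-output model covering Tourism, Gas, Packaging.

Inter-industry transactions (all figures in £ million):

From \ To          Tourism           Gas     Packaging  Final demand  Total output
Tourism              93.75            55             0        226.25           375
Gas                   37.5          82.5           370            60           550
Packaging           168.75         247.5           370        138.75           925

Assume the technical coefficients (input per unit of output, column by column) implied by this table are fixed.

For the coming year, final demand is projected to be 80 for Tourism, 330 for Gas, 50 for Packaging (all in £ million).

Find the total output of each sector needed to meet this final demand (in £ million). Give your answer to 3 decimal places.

Technical coefficients a_ij = z_ij / X_j:
  a_TT = 93.75/375 = 0.25, a_GT = 37.5/375 = 0.10, a_PT = 168.75/375 = 0.45
  a_TG = 55/550 = 0.10, a_GG = 82.5/550 = 0.15, a_PG = 247.5/550 = 0.45
  a_TP = 0/925 = 0.00, a_GP = 370/925 = 0.40, a_PP = 370/925 = 0.40
I − A =
  [   0.75    -0.10     0.00]
  [  -0.10     0.85    -0.40]
  [  -0.45    -0.45     0.60]
Cofactors of I−A, C_ij = (−1)^(i+j)·(minor ij) (rows/columns in the sector order above):
  C_11 = (0.85)(0.60) − (-0.40)(-0.45) = 0.3300
  C_12 = −[(-0.10)(0.60) − (-0.40)(-0.45)] = 0.2400
  C_13 = (-0.10)(-0.45) − (0.85)(-0.45) = 0.4275
  C_21 = −[(-0.10)(0.60) − (0.00)(-0.45)] = 0.0600
  C_22 = (0.75)(0.60) − (0.00)(-0.45) = 0.4500
  C_23 = −[(0.75)(-0.45) − (-0.10)(-0.45)] = 0.3825
  C_31 = (-0.10)(-0.40) − (0.00)(0.85) = 0.0400
  C_32 = −[(0.75)(-0.40) − (0.00)(-0.10)] = 0.3000
  C_33 = (0.75)(0.85) − (-0.10)(-0.10) = 0.6275
det(I−A) = Σ_j (I−A)_1j·C_1j = (0.75)(0.3300) + (-0.10)(0.2400) + (0.00)(0.4275) = 0.2235
adj(I−A) = Cᵀ =
  [ 0.3300   0.0600   0.0400]
  [ 0.2400   0.4500   0.3000]
  [ 0.4275   0.3825   0.6275]
(I − A)⁻¹ = adj(I−A) / det(I−A) ≈
  [   1.4765     0.2685     0.1790]
  [   1.0738     2.0134     1.3423]
  [   1.9128     1.7114     2.8076]
x = (I − A)⁻¹ d = adj(I−A)·d / det(I−A), with det(I−A) = 0.2235:
  x_T = (0.3300·80 + 0.0600·330 + 0.0400·50) / 0.2235 = 48.20 / 0.2235 ≈ 215.660
  x_G = (0.2400·80 + 0.4500·330 + 0.3000·50) / 0.2235 = 182.70 / 0.2235 ≈ 817.450
  x_P = (0.4275·80 + 0.3825·330 + 0.6275·50) / 0.2235 = 191.80 / 0.2235 ≈ 858.166

x_T = 215.660, x_G = 817.450, x_P = 858.166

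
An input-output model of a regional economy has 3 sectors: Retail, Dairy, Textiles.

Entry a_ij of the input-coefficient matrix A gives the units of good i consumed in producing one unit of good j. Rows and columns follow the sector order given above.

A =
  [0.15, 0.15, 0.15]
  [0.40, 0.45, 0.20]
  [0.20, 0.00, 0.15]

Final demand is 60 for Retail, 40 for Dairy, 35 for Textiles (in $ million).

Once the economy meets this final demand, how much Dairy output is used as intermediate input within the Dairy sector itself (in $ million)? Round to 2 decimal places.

I − A =
  [   0.85    -0.15    -0.15]
  [  -0.40     0.55    -0.20]
  [  -0.20     0.00     0.85]
Cofactors of I−A, C_ij = (−1)^(i+j)·(minor ij) (rows/columns in the sector order above):
  C_11 = (0.55)(0.85) − (-0.20)(0.00) = 0.4675
  C_12 = −[(-0.40)(0.85) − (-0.20)(-0.20)] = 0.3800
  C_13 = (-0.40)(0.00) − (0.55)(-0.20) = 0.1100
  C_21 = −[(-0.15)(0.85) − (-0.15)(0.00)] = 0.1275
  C_22 = (0.85)(0.85) − (-0.15)(-0.20) = 0.6925
  C_23 = −[(0.85)(0.00) − (-0.15)(-0.20)] = 0.0300
  C_31 = (-0.15)(-0.20) − (-0.15)(0.55) = 0.1125
  C_32 = −[(0.85)(-0.20) − (-0.15)(-0.40)] = 0.2300
  C_33 = (0.85)(0.55) − (-0.15)(-0.40) = 0.4075
det(I−A) = Σ_j (I−A)_1j·C_1j = (0.85)(0.4675) + (-0.15)(0.3800) + (-0.15)(0.1100) = 0.323875
adj(I−A) = Cᵀ =
  [ 0.4675   0.1275   0.1125]
  [ 0.3800   0.6925   0.2300]
  [ 0.1100   0.0300   0.4075]
(I − A)⁻¹ = adj(I−A) / det(I−A) ≈
  [   1.4435     0.3937     0.3474]
  [   1.1733     2.1382     0.7102]
  [   0.3396     0.0926     1.2582]
First solve x = (I − A)⁻¹ d = adj(I−A)·d / det(I−A); in particular x_D = (0.3800·60 + 0.6925·40 + 0.2300·35) / 0.323875 = 58.55 / 0.323875 ≈ 180.7796.
Intermediate flow from D to D: z_DD = a_DD · x_D = 0.45 × 58.55 / 0.323875 = 26.3475 / 0.323875 ≈ 81.35.

z_DD = 81.35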